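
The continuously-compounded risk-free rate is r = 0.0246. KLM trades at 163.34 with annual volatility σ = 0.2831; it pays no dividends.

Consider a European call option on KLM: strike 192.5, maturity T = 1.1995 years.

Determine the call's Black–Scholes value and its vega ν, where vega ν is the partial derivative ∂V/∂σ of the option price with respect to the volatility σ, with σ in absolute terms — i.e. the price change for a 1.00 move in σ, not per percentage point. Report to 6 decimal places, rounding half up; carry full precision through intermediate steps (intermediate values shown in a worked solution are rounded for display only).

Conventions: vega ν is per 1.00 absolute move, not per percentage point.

price = 11.780101
ν = 68.632329

σ√T = 0.2831·√1.1995 = 0.310056
d₁ = (ln(S/K) + (r+σ²/2)T) / (σ√T) = (ln(163.34/192.5) + (0.0246+0.2831²/2)·1.1995) / 0.310056 = (-0.164262 + 0.077575) / 0.310056 = -0.279586
d₂ = d₁ − σ√T = -0.279586 − 0.310056 = -0.589642
e^{−rT} = 0.970923
N(d₁) = 0.389898,  N(d₂) = 0.277715
Call price V = S·N(d₁) − K·e^{−rT}·N(d₂) = 63.685886 − 51.905786 = 11.780101
φ(d₁) = (1/√(2π))·e^{−d₁²/2} = 0.383651
ν = S·φ(d₁)·√T = 68.632329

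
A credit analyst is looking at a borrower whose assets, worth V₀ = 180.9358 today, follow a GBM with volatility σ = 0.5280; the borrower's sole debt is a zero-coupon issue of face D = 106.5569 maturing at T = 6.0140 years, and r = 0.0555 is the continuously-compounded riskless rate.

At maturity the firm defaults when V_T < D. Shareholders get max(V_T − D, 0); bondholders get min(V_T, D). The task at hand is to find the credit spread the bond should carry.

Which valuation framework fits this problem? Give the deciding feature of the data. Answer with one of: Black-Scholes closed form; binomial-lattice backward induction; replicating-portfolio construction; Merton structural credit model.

Key observation: a levered firm with one bullet debt due at 6.0140 years is the canonical structural-credit setup: equity is a call on the firm's assets struck at the face value.

framework: Merton structural credit model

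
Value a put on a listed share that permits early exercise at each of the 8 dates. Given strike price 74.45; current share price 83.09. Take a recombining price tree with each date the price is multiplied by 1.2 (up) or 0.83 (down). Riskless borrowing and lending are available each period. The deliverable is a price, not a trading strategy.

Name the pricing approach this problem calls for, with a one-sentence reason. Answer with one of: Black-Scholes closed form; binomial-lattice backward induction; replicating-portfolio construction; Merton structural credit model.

framework: binomial-lattice backward induction

Key observation: with exercise allowed before expiry on a discrete up/down model (8 steps from spot 83.09), the strike-74.45 put's value must be rolled back through the tree testing early exercise at each node.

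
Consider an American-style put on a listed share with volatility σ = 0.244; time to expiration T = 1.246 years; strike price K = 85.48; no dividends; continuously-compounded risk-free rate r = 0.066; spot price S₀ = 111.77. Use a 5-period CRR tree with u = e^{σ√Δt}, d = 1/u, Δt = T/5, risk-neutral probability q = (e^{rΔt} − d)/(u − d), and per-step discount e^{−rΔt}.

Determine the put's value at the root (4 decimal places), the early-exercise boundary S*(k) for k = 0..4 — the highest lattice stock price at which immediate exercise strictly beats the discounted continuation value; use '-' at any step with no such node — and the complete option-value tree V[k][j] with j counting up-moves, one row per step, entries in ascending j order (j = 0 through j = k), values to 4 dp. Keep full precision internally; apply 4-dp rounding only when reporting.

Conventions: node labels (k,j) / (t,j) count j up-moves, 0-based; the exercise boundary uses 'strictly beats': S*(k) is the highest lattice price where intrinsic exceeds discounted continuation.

params: Δt=0.24920 u=1.12953 d=0.88532 q=0.53749 e^(-rΔt)=0.98369
t_5 payoffs: 24.6903 7.9218 0.0000 0.0000 0.0000 0.0000
t_4: node(4,0) S=68.6640 payoff=16.8160 vs cont=15.4216 → 16.8160 [stop]  node(4,1) S=87.6046 payoff=0.0000 vs cont=3.6041 → 3.6041 [wait]  node(4,2) S=111.7700 payoff=0.0000 vs cont=0.0000 → 0.0000 [wait]  node(4,3) S=142.6013 payoff=0.0000 vs cont=0.0000 → 0.0000 [wait]  node(4,4) S=181.9372 payoff=0.0000 vs cont=0.0000 → 0.0000 [wait]  ⇒ S*(4)=68.6640
t_3: node(3,0) S=77.5582 payoff=7.9218 vs cont=9.5563 → 9.5563 [wait]  node(3,1) S=98.9524 payoff=0.0000 vs cont=1.6397 → 1.6397 [wait]  node(3,2) S=126.2480 payoff=0.0000 vs cont=0.0000 → 0.0000 [wait]  node(3,3) S=161.0729 payoff=0.0000 vs cont=0.0000 → 0.0000 [wait]  ⇒ S*(3)=-
t_2: node(2,0) S=87.6046 payoff=0.0000 vs cont=5.2147 → 5.2147 [wait]  node(2,1) S=111.7700 payoff=0.0000 vs cont=0.7460 → 0.7460 [wait]  node(2,2) S=142.6013 payoff=0.0000 vs cont=0.0000 → 0.0000 [wait]  ⇒ S*(2)=-
t_1: node(1,0) S=98.9524 payoff=0.0000 vs cont=2.7670 → 2.7670 [wait]  node(1,1) S=126.2480 payoff=0.0000 vs cont=0.3394 → 0.3394 [wait]  ⇒ S*(1)=-
t_0: node(0,0) S=111.7700 payoff=0.0000 vs cont=1.4383 → 1.4383 [wait]  ⇒ S*(0)=-

price = 1.4383
boundary = - - - - 68.6640
tree:
1.4383
2.7670 0.3394
5.2147 0.7460 0.0000
9.5563 1.6397 0.0000 0.0000
16.8160 3.6041 0.0000 0.0000 0.0000
24.6903 7.9218 0.0000 0.0000 0.0000 0.0000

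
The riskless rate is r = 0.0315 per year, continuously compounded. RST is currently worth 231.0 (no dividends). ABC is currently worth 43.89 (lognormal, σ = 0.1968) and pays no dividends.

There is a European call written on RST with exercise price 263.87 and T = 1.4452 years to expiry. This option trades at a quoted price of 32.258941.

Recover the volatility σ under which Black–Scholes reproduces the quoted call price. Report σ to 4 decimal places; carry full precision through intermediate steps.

At σ = 0.3655 the Black–Scholes value reproduces the quote:
σ√T = 0.3655·√1.4452 = 0.439391
d₁ = (ln(S/K) + (r+σ²/2)T) / (σ√T) = (ln(231.0/263.87) + (0.0315+0.3655²/2)·1.4452) / 0.439391 = (-0.133039 + 0.142056) / 0.439391 = 0.020522
d₂ = d₁ − σ√T = 0.020522 − 0.439391 = -0.418869
e^{−rT} = 0.955497
N(d₁) = 0.508187,  N(d₂) = 0.337656
V = S·N(d₁) − K·e^{−rT}·N(d₂) = 117.391103 − 85.132162 = 32.258941 (equal to the quote); since ∂V/∂σ > 0 for all σ, the implied volatility is unique

sigma = 0.3655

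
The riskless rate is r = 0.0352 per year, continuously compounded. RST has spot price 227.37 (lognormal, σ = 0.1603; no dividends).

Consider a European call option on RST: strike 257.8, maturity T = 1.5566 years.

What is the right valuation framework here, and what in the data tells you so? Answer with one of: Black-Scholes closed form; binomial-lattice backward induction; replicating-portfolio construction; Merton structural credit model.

Key observation: a European-exercise option on RST struck at 257.8 — a GBM underlying with constant parameters — admits an analytic price: the data contain no early exercise, no discrete tree, no debt structure.

framework: Black-Scholes closed form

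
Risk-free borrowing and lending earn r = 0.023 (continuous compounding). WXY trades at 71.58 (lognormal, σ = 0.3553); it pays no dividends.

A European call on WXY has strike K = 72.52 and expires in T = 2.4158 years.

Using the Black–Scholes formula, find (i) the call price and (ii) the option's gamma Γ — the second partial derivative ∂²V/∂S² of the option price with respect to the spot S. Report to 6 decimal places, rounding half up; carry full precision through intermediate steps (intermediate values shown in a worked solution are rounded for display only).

price = 16.781442
Γ = 0.009482

σ√T = 0.3553·√2.4158 = 0.552237
d₁ = (ln(S/K) + (r+σ²/2)T) / (σ√T) = (ln(71.58/72.52) + (0.023+0.3553²/2)·2.4158) / 0.552237 = (-0.013047 + 0.208046) / 0.552237 = 0.353109
d₂ = d₁ − σ√T = 0.353109 − 0.552237 = -0.199129
e^{−rT} = 0.945952
N(d₁) = 0.637996,  N(d₂) = 0.421081
Call price V = S·N(d₁) − K·e^{−rT}·N(d₂) = 45.667788 − 28.886346 = 16.781442
φ(d₁) = (1/√(2π))·e^{−d₁²/2} = 0.374830
Γ = φ(d₁) / (S·σ·√T) = 0.009482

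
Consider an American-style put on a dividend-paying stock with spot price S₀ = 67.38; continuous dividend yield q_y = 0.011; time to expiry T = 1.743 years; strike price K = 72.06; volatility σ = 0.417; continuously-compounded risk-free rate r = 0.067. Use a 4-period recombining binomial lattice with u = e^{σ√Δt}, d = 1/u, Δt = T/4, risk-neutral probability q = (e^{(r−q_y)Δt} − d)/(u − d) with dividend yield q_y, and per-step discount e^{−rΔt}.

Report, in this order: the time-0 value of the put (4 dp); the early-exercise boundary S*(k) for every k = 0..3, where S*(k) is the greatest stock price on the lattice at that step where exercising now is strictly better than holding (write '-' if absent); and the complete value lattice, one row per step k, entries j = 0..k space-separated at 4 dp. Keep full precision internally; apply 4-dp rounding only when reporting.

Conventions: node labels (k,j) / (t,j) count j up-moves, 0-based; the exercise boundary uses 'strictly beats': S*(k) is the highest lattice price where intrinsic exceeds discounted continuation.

params: Δt=0.43575 u=1.31688 d=0.75937 q=0.47592 e^(-rΔt)=0.97123
t_4 payoffs: 49.6551 33.2059 4.6800 0.0000 0.0000
t_3: node(3,0) S=29.5046 payoff=42.5554 vs cont=40.6231 → 42.5554 [stop]  node(3,1) S=51.1663 payoff=20.8937 vs cont=19.0650 → 20.8937 [stop]  node(3,2) S=88.7316 payoff=0.0000 vs cont=2.3821 → 2.3821 [wait]  node(3,3) S=153.8765 payoff=0.0000 vs cont=0.0000 → 0.0000 [wait]  ⇒ S*(3)=51.1663
t_2: node(2,0) S=38.8541 payoff=33.2059 vs cont=31.3183 → 33.2059 [stop]  node(2,1) S=67.3800 payoff=4.6800 vs cont=11.7359 → 11.7359 [wait]  node(2,2) S=116.8491 payoff=0.0000 vs cont=1.2125 → 1.2125 [wait]  ⇒ S*(2)=38.8541
t_1: node(1,0) S=51.1663 payoff=20.8937 vs cont=22.3264 → 22.3264 [wait]  node(1,1) S=88.7316 payoff=0.0000 vs cont=6.5340 → 6.5340 [wait]  ⇒ S*(1)=-
t_0: node(0,0) S=67.3800 payoff=4.6800 vs cont=14.3843 → 14.3843 [wait]  ⇒ S*(0)=-

price = 14.3843
boundary = - - 38.8541 51.1663
tree:
14.3843
22.3264 6.5340
33.2059 11.7359 1.2125
42.5554 20.8937 2.3821 0.0000
49.6551 33.2059 4.6800 0.0000 0.0000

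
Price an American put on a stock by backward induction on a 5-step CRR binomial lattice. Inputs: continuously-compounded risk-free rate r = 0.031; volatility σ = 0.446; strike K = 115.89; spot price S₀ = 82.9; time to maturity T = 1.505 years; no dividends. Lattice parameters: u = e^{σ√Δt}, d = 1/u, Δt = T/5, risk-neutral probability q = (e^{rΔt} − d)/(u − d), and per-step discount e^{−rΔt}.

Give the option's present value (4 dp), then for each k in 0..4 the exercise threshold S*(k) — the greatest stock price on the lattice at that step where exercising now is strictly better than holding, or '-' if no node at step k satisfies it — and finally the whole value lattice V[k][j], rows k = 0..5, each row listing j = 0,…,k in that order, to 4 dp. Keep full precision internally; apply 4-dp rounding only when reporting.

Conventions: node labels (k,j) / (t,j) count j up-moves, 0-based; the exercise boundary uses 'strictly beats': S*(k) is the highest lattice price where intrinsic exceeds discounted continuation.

Δt=0.30100, u=1.27723, d=0.78295, q=0.45810, disc=e^(-rΔt)=0.99071
k=5 terminal: V=max(K-S,0) → 91.4998 76.1021 50.9837 10.0079 0.0000 0.0000
k=4: j=0 S=31.1518 intr=84.7382 cont=83.6619 V=84.7382[EX]; j=1 S=50.8181 intr=65.0719 cont=63.9955 V=65.0719[EX]; j=2 S=82.9000 intr=32.9900 cont=31.9137 V=32.9900[EX]; j=3 S=135.2354 intr=0.0000 cont=5.3729 V=5.3729[hold]; j=4 S=220.6106 intr=0.0000 cont=0.0000 V=0.0000[hold]  S*(4)=82.9000
k=3: j=0 S=39.7879 intr=76.1021 cont=75.0258 V=76.1021[EX]; j=1 S=64.9063 intr=50.9837 cont=49.9074 V=50.9837[EX]; j=2 S=105.8821 intr=10.0079 cont=20.1498 V=20.1498[hold]; j=3 S=172.7263 intr=0.0000 cont=2.8846 V=2.8846[hold]  S*(3)=64.9063
k=2: j=0 S=50.8181 intr=65.0719 cont=63.9955 V=65.0719[EX]; j=1 S=82.9000 intr=32.9900 cont=36.5165 V=36.5165[hold]; j=2 S=135.2354 intr=0.0000 cont=12.1270 V=12.1270[hold]  S*(2)=50.8181
k=1: j=0 S=64.9063 intr=50.9837 cont=51.5079 V=51.5079[hold]; j=1 S=105.8821 intr=10.0079 cont=25.1083 V=25.1083[hold]  S*(1)=-
k=0: j=0 S=82.9000 intr=32.9900 cont=39.0483 V=39.0483[hold]  S*(0)=-

price = 39.0483
boundary = - - 50.8181 64.9063 82.9000
tree:
39.0483
51.5079 25.1083
65.0719 36.5165 12.1270
76.1021 50.9837 20.1498 2.8846
84.7382 65.0719 32.9900 5.3729 0.0000
91.4998 76.1021 50.9837 10.0079 0.0000 0.0000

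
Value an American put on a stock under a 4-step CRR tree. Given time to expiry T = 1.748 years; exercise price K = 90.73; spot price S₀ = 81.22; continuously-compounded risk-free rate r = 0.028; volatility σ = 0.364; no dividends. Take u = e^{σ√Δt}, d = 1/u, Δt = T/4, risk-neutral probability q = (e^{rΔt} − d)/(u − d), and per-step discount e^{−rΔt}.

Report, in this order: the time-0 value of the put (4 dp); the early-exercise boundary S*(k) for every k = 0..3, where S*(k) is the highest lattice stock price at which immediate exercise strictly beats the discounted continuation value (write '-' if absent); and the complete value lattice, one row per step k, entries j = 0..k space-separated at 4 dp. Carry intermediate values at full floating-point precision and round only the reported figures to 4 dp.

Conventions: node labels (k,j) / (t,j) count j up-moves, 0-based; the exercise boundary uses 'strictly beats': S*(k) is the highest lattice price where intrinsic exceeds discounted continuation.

price = 19.8759
boundary = - - 50.1947 63.8499
tree:
19.8759
28.9918 9.9330
40.5353 16.5025 2.6515
51.2701 26.8801 5.0216 0.0000
59.7092 40.5353 9.5100 0.0000 0.0000

Δt=0.43700  u=1.27204  d=0.78614  q=0.46547  discount=0.98784
step 4 (expiry): payoffs max(K−S,0) = 59.7092 40.5353 9.5100 0.0000 0.0000
step 3: (k=3,j=0): S=39.4599, K−S=51.2701, hold=50.1667 ⇒ V=51.2701 exercise | (k=3,j=1): S=63.8499, K−S=26.8801, hold=25.7766 ⇒ V=26.8801 exercise | (k=3,j=2): S=103.3155, K−S=0.0000, hold=5.0216 ⇒ V=5.0216 continue | (k=3,j=3): S=167.1746, K−S=0.0000, hold=0.0000 ⇒ V=0.0000 continue  boundary S*=63.8499
step 2: (k=2,j=0): S=50.1947, K−S=40.5353, hold=39.4319 ⇒ V=40.5353 exercise | (k=2,j=1): S=81.2200, K−S=9.5100, hold=16.5025 ⇒ V=16.5025 continue | (k=2,j=2): S=131.4219, K−S=0.0000, hold=2.6515 ⇒ V=2.6515 continue  boundary S*=50.1947
step 1: (k=1,j=0): S=63.8499, K−S=26.8801, hold=28.9918 ⇒ V=28.9918 continue | (k=1,j=1): S=103.3155, K−S=0.0000, hold=9.9330 ⇒ V=9.9330 continue  boundary S*=-
step 0: (k=0,j=0): S=81.2200, K−S=9.5100, hold=19.8759 ⇒ V=19.8759 continue  boundary S*=-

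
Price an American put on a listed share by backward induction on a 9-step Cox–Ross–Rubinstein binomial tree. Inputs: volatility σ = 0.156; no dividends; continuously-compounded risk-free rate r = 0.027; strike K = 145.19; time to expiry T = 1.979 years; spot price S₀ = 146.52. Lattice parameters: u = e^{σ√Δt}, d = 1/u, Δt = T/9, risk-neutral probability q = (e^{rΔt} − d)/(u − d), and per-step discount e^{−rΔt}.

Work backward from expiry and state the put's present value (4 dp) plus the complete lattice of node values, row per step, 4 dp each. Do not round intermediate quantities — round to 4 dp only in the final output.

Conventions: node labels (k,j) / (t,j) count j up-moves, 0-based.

Δt=0.21989, u=1.07589, d=0.92946, q=0.52238, disc=e^(-rΔt)=0.99408
k=9 terminal: V=max(K-S,0) → 69.3373 57.3868 43.5536 27.5410 9.0056 0.0000 0.0000 0.0000 0.0000 0.0000
k=8: j=0 S=81.6095 intr=63.5805 cont=62.7210 V=63.5805[EX]; j=1 S=94.4669 intr=50.7231 cont=49.8636 V=50.7231[EX]; j=2 S=109.3500 intr=35.8400 cont=34.9805 V=35.8400[EX]; j=3 S=126.5779 intr=18.6121 cont=17.7527 V=18.6121[EX]; j=4 S=146.5200 intr=0.0000 cont=4.2757 V=4.2757[hold]; j=5 S=169.6039 intr=0.0000 cont=0.0000 V=0.0000[hold]; j=6 S=196.3247 intr=0.0000 cont=0.0000 V=0.0000[hold]; j=7 S=227.2553 intr=0.0000 cont=0.0000 V=0.0000[hold]; j=8 S=263.0589 intr=0.0000 cont=0.0000 V=0.0000[hold]
k=7: j=0 S=87.8032 intr=57.3868 cont=56.5274 V=57.3868[EX]; j=1 S=101.6364 intr=43.5536 cont=42.6941 V=43.5536[EX]; j=2 S=117.6490 intr=27.5410 cont=26.6815 V=27.5410[EX]; j=3 S=136.1844 intr=9.0056 cont=11.0572 V=11.0572[hold]; j=4 S=157.6400 intr=0.0000 cont=2.0301 V=2.0301[hold]; j=5 S=182.4759 intr=0.0000 cont=0.0000 V=0.0000[hold]; j=6 S=211.2246 intr=0.0000 cont=0.0000 V=0.0000[hold]; j=7 S=244.5026 intr=0.0000 cont=0.0000 V=0.0000[hold]
k=6: j=0 S=94.4669 intr=50.7231 cont=49.8636 V=50.7231[EX]; j=1 S=109.3500 intr=35.8400 cont=34.9805 V=35.8400[EX]; j=2 S=126.5779 intr=18.6121 cont=18.8180 V=18.8180[hold]; j=3 S=146.5200 intr=0.0000 cont=6.3040 V=6.3040[hold]; j=4 S=169.6039 intr=0.0000 cont=0.9639 V=0.9639[hold]; j=5 S=196.3247 intr=0.0000 cont=0.0000 V=0.0000[hold]; j=6 S=227.2553 intr=0.0000 cont=0.0000 V=0.0000[hold]
k=5: j=0 S=101.6364 intr=43.5536 cont=42.6941 V=43.5536[EX]; j=1 S=117.6490 intr=27.5410 cont=26.7885 V=27.5410[EX]; j=2 S=136.1844 intr=9.0056 cont=12.2082 V=12.2082[hold]; j=3 S=157.6400 intr=0.0000 cont=3.4936 V=3.4936[hold]; j=4 S=182.4759 intr=0.0000 cont=0.4576 V=0.4576[hold]; j=5 S=211.2246 intr=0.0000 cont=0.0000 V=0.0000[hold]
k=4: j=0 S=109.3500 intr=35.8400 cont=34.9805 V=35.8400[EX]; j=1 S=126.5779 intr=18.6121 cont=19.4158 V=19.4158[hold]; j=2 S=146.5200 intr=0.0000 cont=7.6105 V=7.6105[hold]; j=3 S=169.6039 intr=0.0000 cont=1.8964 V=1.8964[hold]; j=4 S=196.3247 intr=0.0000 cont=0.2173 V=0.2173[hold]
k=3: j=0 S=117.6490 intr=27.5410 cont=27.0989 V=27.5410[EX]; j=1 S=136.1844 intr=9.0056 cont=13.1705 V=13.1705[hold]; j=2 S=157.6400 intr=0.0000 cont=4.5981 V=4.5981[hold]; j=3 S=182.4759 intr=0.0000 cont=1.0132 V=1.0132[hold]
k=2: j=0 S=126.5779 intr=18.6121 cont=19.9154 V=19.9154[hold]; j=1 S=146.5200 intr=0.0000 cont=8.6410 V=8.6410[hold]; j=2 S=169.6039 intr=0.0000 cont=2.7093 V=2.7093[hold]
k=1: j=0 S=136.1844 intr=9.0056 cont=13.9428 V=13.9428[hold]; j=1 S=157.6400 intr=0.0000 cont=5.5095 V=5.5095[hold]
k=0: j=0 S=146.5200 intr=0.0000 cont=9.4809 V=9.4809[hold]

price = 9.4809
tree:
9.4809
13.9428 5.5095
19.9154 8.6410 2.7093
27.5410 13.1705 4.5981 1.0132
35.8400 19.4158 7.6105 1.8964 0.2173
43.5536 27.5410 12.2082 3.4936 0.4576 0.0000
50.7231 35.8400 18.8180 6.3040 0.9639 0.0000 0.0000
57.3868 43.5536 27.5410 11.0572 2.0301 0.0000 0.0000 0.0000
63.5805 50.7231 35.8400 18.6121 4.2757 0.0000 0.0000 0.0000 0.0000
69.3373 57.3868 43.5536 27.5410 9.0056 0.0000 0.0000 0.0000 0.0000 0.0000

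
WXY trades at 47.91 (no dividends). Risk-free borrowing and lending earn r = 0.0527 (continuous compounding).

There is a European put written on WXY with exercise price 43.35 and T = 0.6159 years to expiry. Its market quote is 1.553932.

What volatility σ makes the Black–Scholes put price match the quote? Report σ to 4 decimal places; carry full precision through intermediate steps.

sigma = 0.2718

At σ = 0.2718 the Black–Scholes value reproduces the quote:
σ√T = 0.2718·√0.6159 = 0.213307
d₁ = (ln(S/K) + (r+σ²/2)T) / (σ√T) = (ln(47.91/43.35) + (0.0527+0.2718²/2)·0.6159) / 0.213307 = (0.100018 + 0.055208) / 0.213307 = 0.727710
d₂ = d₁ − σ√T = 0.727710 − 0.213307 = 0.514403
e^{−rT} = 0.968063
N(−d₁) = 0.233396,  N(−d₂) = 0.303485
V = K·e^{−rT}·N(−d₂) − S·N(−d₁) = 12.735919 − 11.181987 = 1.553932 (the observed quote) — the price is monotone increasing in volatility, hence this σ is the only solution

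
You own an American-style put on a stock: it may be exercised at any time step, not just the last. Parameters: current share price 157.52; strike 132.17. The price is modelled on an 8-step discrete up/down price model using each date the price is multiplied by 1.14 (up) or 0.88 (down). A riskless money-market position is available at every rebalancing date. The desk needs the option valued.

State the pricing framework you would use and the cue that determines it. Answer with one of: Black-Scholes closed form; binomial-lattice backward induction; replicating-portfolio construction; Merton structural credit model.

framework: binomial-lattice backward induction

Key observation: early exercise of the strike-132.17 put must be checked at each of the 8 dates (spot 157.52), which forces a node-by-node comparison of intrinsic and continuation value backward from expiry.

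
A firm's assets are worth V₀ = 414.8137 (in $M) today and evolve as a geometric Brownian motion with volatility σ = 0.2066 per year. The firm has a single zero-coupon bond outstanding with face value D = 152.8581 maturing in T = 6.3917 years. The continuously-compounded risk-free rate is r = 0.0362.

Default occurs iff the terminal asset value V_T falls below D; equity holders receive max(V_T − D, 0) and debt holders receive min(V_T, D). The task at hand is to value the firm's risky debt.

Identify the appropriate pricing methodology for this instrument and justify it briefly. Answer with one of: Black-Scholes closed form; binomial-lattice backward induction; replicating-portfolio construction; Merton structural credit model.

framework: Merton structural credit model

Key observation: the data describe a firm's assets (V₀ = 414.8137, GBM) and a single zero-coupon debt of face 152.8581, so credit quantities follow from equity-as-call in the structural model.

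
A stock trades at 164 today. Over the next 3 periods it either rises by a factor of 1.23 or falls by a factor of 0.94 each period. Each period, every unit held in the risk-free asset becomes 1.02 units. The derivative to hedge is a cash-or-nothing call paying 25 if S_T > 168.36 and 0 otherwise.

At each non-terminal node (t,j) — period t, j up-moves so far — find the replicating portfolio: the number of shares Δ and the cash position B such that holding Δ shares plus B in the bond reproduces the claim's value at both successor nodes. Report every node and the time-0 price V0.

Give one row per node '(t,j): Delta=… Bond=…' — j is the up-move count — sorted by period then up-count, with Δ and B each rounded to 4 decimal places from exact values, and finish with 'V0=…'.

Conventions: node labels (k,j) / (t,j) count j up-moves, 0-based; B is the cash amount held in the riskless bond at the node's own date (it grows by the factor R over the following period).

Since d<R<u, set p* = (R−d)/(u−d) = 0.2759; price each node as the discounted p*-expectation of its children.
At maturity the claim pays: V(3,0)=0.0000, V(3,1)=25.0000, V(3,2)=25.0000, V(3,3)=25.0000
  t=2,j=0: stock 144.9104 → up 178.2398 (V=25.0000), down 136.2158 (V=0.0000). Price 6.7613; hedge Δ=0.5949, bond B=-79.4456.
  t=2,j=1: stock 189.6168 → up 233.2287 (V=25.0000), down 178.2398 (V=25.0000). Price 24.5098; hedge Δ=0.0000, bond B=24.5098.
  t=2,j=2: stock 248.1156 → up 305.1822 (V=25.0000), down 233.2287 (V=25.0000). Price 24.5098; hedge Δ=0.0000, bond B=24.5098.
  t=1,j=0: stock 154.1600 → up 189.6168 (V=24.5098), down 144.9104 (V=6.7613). Price 11.4289; hedge Δ=0.3970, bond B=-49.7728.
  t=1,j=1: stock 201.7200 → up 248.1156 (V=24.5098), down 189.6168 (V=24.5098). Price 24.0292; hedge Δ=0.0000, bond B=24.0292.
  t=0,j=0: stock 164.0000 → up 201.7200 (V=24.0292), down 154.1600 (V=11.4289). Price 14.6126; hedge Δ=0.2649, bond B=-28.8369.
Verification: the root portfolio costs Δ(0,0)·S0 + B(0,0) = 14.6126, matching V0.

(0,0): Delta=0.2649 Bond=-28.8369
(1,0): Delta=0.3970 Bond=-49.7728
(1,1): Delta=0.0000 Bond=24.0292
(2,0): Delta=0.5949 Bond=-79.4456
(2,1): Delta=0.0000 Bond=24.5098
(2,2): Delta=0.0000 Bond=24.5098
V0=14.6126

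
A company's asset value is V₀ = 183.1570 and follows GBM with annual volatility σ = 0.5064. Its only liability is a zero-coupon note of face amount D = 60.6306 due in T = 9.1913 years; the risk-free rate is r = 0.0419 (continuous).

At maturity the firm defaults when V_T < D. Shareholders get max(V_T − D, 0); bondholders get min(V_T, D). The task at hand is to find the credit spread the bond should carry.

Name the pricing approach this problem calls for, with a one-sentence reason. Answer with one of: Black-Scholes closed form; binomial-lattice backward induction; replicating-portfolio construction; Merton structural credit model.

framework: Merton structural credit model

Key observation: the asked-for credit quantity lives on the firm's capital structure — asset value, asset volatility, debt face 60.6306 — which is the structural model's domain.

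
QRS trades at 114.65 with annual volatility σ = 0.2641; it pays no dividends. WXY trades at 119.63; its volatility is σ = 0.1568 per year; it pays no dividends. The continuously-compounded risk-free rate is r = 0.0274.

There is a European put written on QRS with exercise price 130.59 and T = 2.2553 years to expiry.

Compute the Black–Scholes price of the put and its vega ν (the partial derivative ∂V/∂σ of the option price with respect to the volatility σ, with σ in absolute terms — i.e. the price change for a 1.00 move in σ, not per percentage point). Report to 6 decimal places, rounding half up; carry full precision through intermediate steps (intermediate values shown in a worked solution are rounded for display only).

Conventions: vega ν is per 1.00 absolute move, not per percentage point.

σ√T = 0.2641·√2.2553 = 0.396616
d₁ = (ln(S/K) + (r+σ²/2)T) / (σ√T) = (ln(114.65/130.59) + (0.0274+0.2641²/2)·2.2553) / 0.396616 = (-0.130179 + 0.140447) / 0.396616 = 0.025891
d₂ = d₁ − σ√T = 0.025891 − 0.396616 = -0.370725
e^{−rT} = 0.940075
N(−d₁) = 0.489672,  N(−d₂) = 0.644579
Put price V = K·e^{−rT}·N(−d₂) − S·N(−d₁) = 79.131369 − 56.140906 = 22.990463
φ(d₁) = (1/√(2π))·e^{−d₁²/2} = 0.398809
ν = S·φ(d₁)·√T = 68.665837

price = 22.990463
ν = 68.665837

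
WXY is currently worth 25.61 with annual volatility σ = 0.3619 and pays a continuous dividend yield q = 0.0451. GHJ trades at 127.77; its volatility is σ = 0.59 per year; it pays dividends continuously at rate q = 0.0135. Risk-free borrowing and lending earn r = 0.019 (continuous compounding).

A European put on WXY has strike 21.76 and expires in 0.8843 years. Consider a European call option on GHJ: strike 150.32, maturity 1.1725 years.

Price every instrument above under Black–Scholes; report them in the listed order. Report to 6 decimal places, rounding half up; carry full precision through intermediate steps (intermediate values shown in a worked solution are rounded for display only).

[WXY put K=21.76]
σ√T = 0.3619·√0.8843 = 0.340321
d₁ = (ln(S/K) + (r−q+σ²/2)T) / (σ√T) = (ln(25.61/21.76) + (0.019−0.0451+0.3619²/2)·0.8843) / 0.340321 = (0.162909 + 0.034829) / 0.340321 = 0.581035
d₂ = d₁ − σ√T = 0.581035 − 0.340321 = 0.240715
e^{−rT} = 0.983339
e^{−qT} = 0.960903
N(−d₁) = 0.280608,  N(−d₂) = 0.404888
price = K·e^{−rT}·N(−d₂) − S·e^{−qT}·N(−d₁) = 8.663574 − 6.905413 = 1.758161
[GHJ call K=150.32]
σ√T = 0.59·√1.1725 = 0.638864
d₁ = (ln(S/K) + (r−q+σ²/2)T) / (σ√T) = (ln(127.77/150.32) + (0.019−0.0135+0.59²/2)·1.1725) / 0.638864 = (-0.162535 + 0.210522) / 0.638864 = 0.075114
d₂ = d₁ − σ√T = 0.075114 − 0.638864 = -0.563750
e^{−rT} = 0.977969
e^{−qT} = 0.984296
N(d₁) = 0.529938,  N(d₂) = 0.286462
price = S·e^{−qT}·N(d₁) − K·e^{−rT}·N(d₂) = 66.646861 − 42.112315 = 24.534545

price(WXY put K=21.76) = 1.758161
price(GHJ call K=150.32) = 24.534545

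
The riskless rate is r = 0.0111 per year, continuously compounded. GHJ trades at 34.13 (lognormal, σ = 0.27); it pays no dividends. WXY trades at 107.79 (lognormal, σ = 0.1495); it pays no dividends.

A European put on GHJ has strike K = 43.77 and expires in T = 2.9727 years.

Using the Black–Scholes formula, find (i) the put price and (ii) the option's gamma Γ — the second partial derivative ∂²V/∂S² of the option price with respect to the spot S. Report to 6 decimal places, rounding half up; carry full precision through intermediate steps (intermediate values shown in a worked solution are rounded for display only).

price = 11.873718
Γ = 0.024450

σ√T = 0.27·√2.9727 = 0.465521
d₁ = (ln(S/K) + (r+σ²/2)T) / (σ√T) = (ln(34.13/43.77) + (0.0111+0.27²/2)·2.9727) / 0.465521 = (-0.248772 + 0.141352) / 0.465521 = -0.230752
d₂ = d₁ − σ√T = -0.230752 − 0.465521 = -0.696273
e^{−rT} = 0.967541
N(−d₁) = 0.591246,  N(−d₂) = 0.756871
Put price V = K·e^{−rT}·N(−d₂) − S·N(−d₁) = 32.052956 − 20.179238 = 11.873718
φ(d₁) = (1/√(2π))·e^{−d₁²/2} = 0.388461
Γ = φ(d₁) / (S·σ·√T) = 0.024450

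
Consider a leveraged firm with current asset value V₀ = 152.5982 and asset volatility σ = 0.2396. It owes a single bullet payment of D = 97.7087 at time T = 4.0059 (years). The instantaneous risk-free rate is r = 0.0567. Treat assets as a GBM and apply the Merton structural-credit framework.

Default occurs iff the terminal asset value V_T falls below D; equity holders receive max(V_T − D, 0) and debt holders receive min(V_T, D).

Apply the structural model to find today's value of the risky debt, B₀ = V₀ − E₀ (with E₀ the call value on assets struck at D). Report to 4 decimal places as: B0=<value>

With assets at 152.5982 and a single debt payment of 97.7087 at 4.0059 years:
d₁ = [ln(V₀/D) + (r + σ²/2)T] / (σ√T)
   = [ln(152.5982/97.7087) + (0.0567 + 0.5·0.2396²)·4.0059] / (0.2396·√4.0059)
   = [0.445818 + 0.342120] / 0.479553 = 1.643066
d₂ = d₁ − σ√T = 1.643066 − 0.479553 = 1.163513
N(d₁) = 0.949815,  N(d₂) = 0.877689,  e^(−rT) = 0.796814
E₀ = V₀·N(d₁) − D·e^(−rT)·N(d₂)
   = 152.5982·0.949815 − 97.7087·0.796814·0.877689 = 76.607076
B₀ = V₀ − E₀ = 152.5982 − 76.607076 = 75.991124

B0=75.9911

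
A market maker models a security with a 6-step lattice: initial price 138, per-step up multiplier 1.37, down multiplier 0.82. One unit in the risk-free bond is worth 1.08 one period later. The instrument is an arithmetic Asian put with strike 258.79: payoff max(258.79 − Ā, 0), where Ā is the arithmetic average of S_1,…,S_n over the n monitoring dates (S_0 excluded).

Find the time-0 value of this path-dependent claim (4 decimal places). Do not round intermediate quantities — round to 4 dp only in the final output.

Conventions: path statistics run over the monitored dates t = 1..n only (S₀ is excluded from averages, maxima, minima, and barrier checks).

With p* = (R−d)/(u−d) = 0.4727, sum probability × payoff across the paths and divide by R^6.
Enumerate all 2^6 = 64 price paths (U = up ×1.37, D = down ×0.82); each path with k up-moves has probability p*^k·(1−p*)^(6−k).
DDDDDD: Ā=72.9246, payoff=185.8654, prob=0.021489
UDDDDD: Ā=121.8375, payoff=136.9525, prob=0.019266
DUDDDD: Ā=109.1875, payoff=149.6025, prob=0.019266
UUDDDD: Ā=182.4230, payoff=76.3670, prob=0.017273
DDUDDD: Ā=98.8145, payoff=159.9755, prob=0.019266
UDUDDD: Ā=165.0925, payoff=93.6975, prob=0.017273
DUUDDD: Ā=152.4425, payoff=106.3475, prob=0.017273
UUUDDD: Ā=254.6905, payoff=4.0995, prob=0.015486
DDDUDD: Ā=90.3086, payoff=168.4814, prob=0.019266
UDDUDD: Ā=150.8815, payoff=107.9085, prob=0.017273
DUDUDD: Ā=138.2315, payoff=120.5585, prob=0.017273
UUDUDD: Ā=230.9478, payoff=27.8422, prob=0.015486
DDUUDD: Ā=127.8585, payoff=130.9315, prob=0.017273
UDUUDD: Ā=213.6173, payoff=45.1727, prob=0.015486
DUUUDD: Ā=200.9673, payoff=57.8227, prob=0.015486
UUUUDD: Ā=335.7624, payoff=0.0000, prob=0.013884
DDDDUD: Ā=83.3338, payoff=175.4562, prob=0.019266
UDDDUD: Ā=139.2285, payoff=119.5615, prob=0.017273
DUDDUD: Ā=126.5785, payoff=132.2115, prob=0.017273
UUDDUD: Ā=211.4787, payoff=47.3113, prob=0.015486
DDUDUD: Ā=116.2055, payoff=142.5845, prob=0.017273
UDUDUD: Ā=194.1482, payoff=64.6418, prob=0.015486
DUUDUD: Ā=181.4982, payoff=77.2918, prob=0.015486
UUUDUD: Ā=303.2348, payoff=0.0000, prob=0.013884
DDDUUD: Ā=107.6996, payoff=151.0904, prob=0.017273
UDDUUD: Ā=179.9372, payoff=78.8528, prob=0.015486
DUDUUD: Ā=167.2872, payoff=91.5028, prob=0.015486
UUDUUD: Ā=279.4920, payoff=0.0000, prob=0.013884
DDUUUD: Ā=156.9142, payoff=101.8758, prob=0.015486
UDUUUD: Ā=262.1615, payoff=0.0000, prob=0.013884
DUUUUD: Ā=249.5115, payoff=9.2785, prob=0.013884
UUUUUD: Ā=416.8667, payoff=0.0000, prob=0.012448
DDDDDU: Ā=77.6145, payoff=181.1755, prob=0.019266
UDDDDU: Ā=129.6730, payoff=129.1170, prob=0.017273
DUDDDU: Ā=117.0230, payoff=141.7670, prob=0.017273
UUDDDU: Ā=195.5140, payoff=63.2760, prob=0.015486
DDUDDU: Ā=106.6500, payoff=152.1400, prob=0.017273
UDUDDU: Ā=178.1835, payoff=80.6065, prob=0.015486
DUUDDU: Ā=165.5335, payoff=93.2565, prob=0.015486
UUUDDU: Ā=276.5621, payoff=0.0000, prob=0.013884
DDDUDU: Ā=98.1441, payoff=160.6459, prob=0.017273
UDDUDU: Ā=163.9725, payoff=94.8175, prob=0.015486
DUDUDU: Ā=151.3225, payoff=107.4675, prob=0.015486
UUDUDU: Ā=252.8193, payoff=5.9707, prob=0.013884
DDUUDU: Ā=140.9495, payoff=117.8405, prob=0.015486
UDUUDU: Ā=235.4888, payoff=23.3012, prob=0.013884
DUUUDU: Ā=222.8388, payoff=35.9512, prob=0.013884
UUUUDU: Ā=372.3039, payoff=0.0000, prob=0.012448
DDDDUU: Ā=91.1693, payoff=167.6207, prob=0.017273
UDDDUU: Ā=152.3195, payoff=106.4705, prob=0.015486
DUDDUU: Ā=139.6695, payoff=119.1205, prob=0.015486
UUDDUU: Ā=233.3502, payoff=25.4398, prob=0.013884
DDUDUU: Ā=129.2965, payoff=129.4935, prob=0.015486
UDUDUU: Ā=216.0197, payoff=42.7703, prob=0.013884
DUUDUU: Ā=203.3697, payoff=55.4203, prob=0.013884
UUUDUU: Ā=339.7763, payoff=0.0000, prob=0.012448
DDDUUU: Ā=120.7906, payoff=137.9994, prob=0.015486
UDDUUU: Ā=201.8087, payoff=56.9813, prob=0.013884
DUDUUU: Ā=189.1587, payoff=69.6313, prob=0.013884
UUDUUU: Ā=316.0335, payoff=0.0000, prob=0.012448
DDUUUU: Ā=178.7857, payoff=80.0043, prob=0.013884
UDUUUU: Ā=298.7030, payoff=0.0000, prob=0.012448
DUUUUU: Ā=286.0530, payoff=0.0000, prob=0.012448
UUUUUU: Ā=477.9178, payoff=0.0000, prob=0.011160
Price = Σ prob·payoff / R^6 = 87.215221 / 1.586874 = 54.9604

price = 54.9604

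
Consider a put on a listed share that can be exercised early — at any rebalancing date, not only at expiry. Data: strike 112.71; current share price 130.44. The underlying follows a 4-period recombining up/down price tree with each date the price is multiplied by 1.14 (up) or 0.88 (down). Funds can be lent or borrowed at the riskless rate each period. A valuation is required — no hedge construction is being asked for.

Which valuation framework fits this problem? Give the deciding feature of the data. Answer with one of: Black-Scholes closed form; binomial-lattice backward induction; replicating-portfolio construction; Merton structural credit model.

framework: binomial-lattice backward induction

Key observation: with exercise allowed before expiry on a discrete up/down model (4 steps from spot 130.44), the strike-112.71 put's value must be rolled back through the tree testing early exercise at each node.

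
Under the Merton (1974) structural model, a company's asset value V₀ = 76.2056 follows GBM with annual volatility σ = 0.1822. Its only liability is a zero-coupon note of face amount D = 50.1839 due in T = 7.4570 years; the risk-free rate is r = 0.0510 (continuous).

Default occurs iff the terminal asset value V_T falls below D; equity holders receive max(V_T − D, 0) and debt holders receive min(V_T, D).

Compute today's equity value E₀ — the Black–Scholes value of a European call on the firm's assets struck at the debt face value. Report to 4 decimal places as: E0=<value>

E0=42.4698

Work the structural quantities from V₀ = 76.2056 against face 50.1839:
d₁ = [ln(V₀/D) + (r + σ²/2)T] / (σ√T)
   = [ln(76.2056/50.1839) + (0.0510 + 0.5·0.1822²)·7.4570] / (0.1822·√7.4570)
   = [0.417741 + 0.504081] / 0.497543 = 1.852749
d₂ = d₁ − σ√T = 1.852749 − 0.497543 = 1.355207
N(d₁) = 0.968041,  N(d₂) = 0.912324,  e^(−rT) = 0.683651
E₀ = V₀·N(d₁) − D·e^(−rT)·N(d₂)
   = 76.2056·0.968041 − 50.1839·0.683651·0.912324 = 42.469846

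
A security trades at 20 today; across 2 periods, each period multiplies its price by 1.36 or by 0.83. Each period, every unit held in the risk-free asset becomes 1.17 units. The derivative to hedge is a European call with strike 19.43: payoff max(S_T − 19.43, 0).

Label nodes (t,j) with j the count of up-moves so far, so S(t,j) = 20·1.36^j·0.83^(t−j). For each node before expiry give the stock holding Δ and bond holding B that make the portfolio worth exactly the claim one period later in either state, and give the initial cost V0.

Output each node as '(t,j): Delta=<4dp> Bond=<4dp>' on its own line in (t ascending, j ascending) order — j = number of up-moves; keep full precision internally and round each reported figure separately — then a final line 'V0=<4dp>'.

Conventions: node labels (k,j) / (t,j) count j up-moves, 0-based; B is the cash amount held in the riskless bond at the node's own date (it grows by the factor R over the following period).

(0,0): Delta=0.8366 Bond=-10.3957
(1,0): Delta=0.3576 Bond=-4.2109
(1,1): Delta=1.0000 Bond=-16.6068
V0=6.3367

Since d<R<u, set p* = (R−d)/(u−d) = 0.6415; price each node as the discounted p*-expectation of its children.
Terminal payoffs: V(2,0)=0.0000, V(2,1)=3.1460, V(2,2)=17.5620
(1,0): S=16.6000. Δ = (V_up−V_dn)/(S_up−S_dn) = (3.1460−0.0000)/(22.5760−13.7780) = 0.3576. V = [p*·3.1460 + (1−p*)·0.0000]/1.17 = 1.7249. B = V − Δ·S = -4.2109.
(1,1): S=27.2000. Δ = (V_up−V_dn)/(S_up−S_dn) = (17.5620−3.1460)/(36.9920−22.5760) = 1.0000. V = [p*·17.5620 + (1−p*)·3.1460]/1.17 = 10.5932. B = V − Δ·S = -16.6068.
(0,0): S=20.0000. Δ = (V_up−V_dn)/(S_up−S_dn) = (10.5932−1.7249)/(27.2000−16.6000) = 0.8366. V = [p*·10.5932 + (1−p*)·1.7249]/1.17 = 6.3367. B = V − Δ·S = -10.3957.
Sanity check at the root: Δ(0,0)·S0 + B(0,0) reproduces V0 = 6.3367.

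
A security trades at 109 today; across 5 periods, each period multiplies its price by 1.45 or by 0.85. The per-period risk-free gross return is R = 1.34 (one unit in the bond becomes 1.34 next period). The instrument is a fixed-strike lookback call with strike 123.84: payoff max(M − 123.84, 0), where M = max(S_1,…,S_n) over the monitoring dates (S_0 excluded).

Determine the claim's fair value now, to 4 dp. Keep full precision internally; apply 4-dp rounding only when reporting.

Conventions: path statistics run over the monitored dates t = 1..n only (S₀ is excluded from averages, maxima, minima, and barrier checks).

price = 82.9611

Under the martingale measure an up-move has probability p* = 0.8167; value the claim as the probability-weighted average of per-path payoffs, discounted 5 periods at R = 1.34.
Enumerate all 2^5 = 32 price paths (U = up ×1.45, D = down ×0.85); each path with k up-moves has probability p*^k·(1−p*)^(5−k).
DDDDD: M=92.6500, payoff=0.0000, prob=0.000207
UDDDD: M=158.0500, payoff=34.2100, prob=0.000923
DUDDD: M=134.3425, payoff=10.5025, prob=0.000923
UUDDD: M=229.1725, payoff=105.3325, prob=0.004110
DDUDD: M=114.1911, payoff=0.0000, prob=0.000923
UDUDD: M=194.7966, payoff=70.9566, prob=0.004110
DUUDD: M=194.7966, payoff=70.9566, prob=0.004110
UUUDD: M=332.3001, payoff=208.4601, prob=0.018307
DDDUD: M=97.0625, payoff=0.0000, prob=0.000923
UDDUD: M=165.5771, payoff=41.7371, prob=0.004110
DUDUD: M=165.5771, payoff=41.7371, prob=0.004110
UUDUD: M=282.4551, payoff=158.6151, prob=0.018307
DDUUD: M=165.5771, payoff=41.7371, prob=0.004110
UDUUD: M=282.4551, payoff=158.6151, prob=0.018307
DUUUD: M=282.4551, payoff=158.6151, prob=0.018307
UUUUD: M=481.8352, payoff=357.9952, prob=0.081549
DDDDU: M=92.6500, payoff=0.0000, prob=0.000923
UDDDU: M=158.0500, payoff=34.2100, prob=0.004110
DUDDU: M=140.7406, payoff=16.9006, prob=0.004110
UUDDU: M=240.0868, payoff=116.2468, prob=0.018307
DDUDU: M=140.7406, payoff=16.9006, prob=0.004110
UDUDU: M=240.0868, payoff=116.2468, prob=0.018307
DUUDU: M=240.0868, payoff=116.2468, prob=0.018307
UUUDU: M=409.5599, payoff=285.7199, prob=0.081549
DDDUU: M=140.7406, payoff=16.9006, prob=0.004110
UDDUU: M=240.0868, payoff=116.2468, prob=0.018307
DUDUU: M=240.0868, payoff=116.2468, prob=0.018307
UUDUU: M=409.5599, payoff=285.7199, prob=0.081549
DDUUU: M=240.0868, payoff=116.2468, prob=0.018307
UDUUU: M=409.5599, payoff=285.7199, prob=0.081549
DUUUU: M=409.5599, payoff=285.7199, prob=0.081549
UUUUU: M=698.6610, payoff=574.8210, prob=0.363265
Price = Σ prob·payoff / R^5 = 358.425367 / 4.320400 = 82.9611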